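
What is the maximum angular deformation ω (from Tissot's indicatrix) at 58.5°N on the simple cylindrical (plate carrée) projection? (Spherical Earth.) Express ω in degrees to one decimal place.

36.6°

In the plate carrée (x = Rλ, y = Rφ), meridians are true-scale (h = 1) and parallels are stretched by k = sec φ.
At 58.5°: h = 1.000, k = 1.914; principal scales a = 1.914, b = 1.000.
sin(ω/2) = (a − b)/(a + b) = 0.9139/2.914 = 0.3136, so ω = 2 arcsin(0.3136) ≈ 36.6°.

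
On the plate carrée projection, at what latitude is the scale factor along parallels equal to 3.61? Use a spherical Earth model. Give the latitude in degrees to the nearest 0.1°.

73.9°

Plate carrée: h = 1, k = sec φ along parallels.
sec φ = 3.61  ⇒  cos φ = 0.2770  ⇒  φ ≈ 73.9°.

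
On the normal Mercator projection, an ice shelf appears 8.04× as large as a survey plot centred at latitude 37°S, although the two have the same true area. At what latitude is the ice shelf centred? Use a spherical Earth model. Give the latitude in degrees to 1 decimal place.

Mercator areal scale is sec²φ, so apparent-area ratio = sec²φ₁ / sec²φ₂ = cos²φ₂ / cos²φ₁.
cos²φ₂ / cos²φ₁ = 8.04  ⇒  cos φ₁ = cos 37° / √8.04 = 0.7986/2.835 = 0.2817.
φ₁ = arccos(0.2817) ≈ 73.6°.

73.6°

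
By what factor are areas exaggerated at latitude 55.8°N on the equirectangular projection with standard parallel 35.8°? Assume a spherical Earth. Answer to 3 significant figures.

1.44

The equidistant cylindrical projection with φ₀ = 35.8° has h = 1 (meridians true) and k = cos φ₀ / cos φ along parallels.
Areal scale = h·k = 1 × cos φ₀ / cos φ; at 55.8°, h = 1.000, k = 1.443, so h·k = 1.443.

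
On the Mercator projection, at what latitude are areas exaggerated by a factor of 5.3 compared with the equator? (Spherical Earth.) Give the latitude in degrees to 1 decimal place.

Mercator areal scale is sec²φ.
sec²φ = 5.3  ⇒  cos²φ = 0.1887  ⇒  cos φ = 0.4344.
φ = arccos(0.4344) ≈ 64.3°.

64.3°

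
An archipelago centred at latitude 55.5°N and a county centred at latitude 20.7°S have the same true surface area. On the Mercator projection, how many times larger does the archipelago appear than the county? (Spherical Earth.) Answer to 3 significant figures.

2.73

Mercator areal scale is sec²φ.
At 55.5°: sec²(55.5°) = 1/0.5664² = 3.117.
At 20.7°: sec²(20.7°) = 1/0.9354² = 1.143.
Ratio = 3.117/1.143 = cos²(20.7°)/cos²(55.5°) ≈ 2.73.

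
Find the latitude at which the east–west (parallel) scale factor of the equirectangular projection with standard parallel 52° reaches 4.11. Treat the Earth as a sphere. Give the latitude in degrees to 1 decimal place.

With standard parallel φ₀ = 52°, the equirectangular projection gives x = Rλ cos φ₀, y = Rφ, so h = 1 and k = cos 52° / cos φ.
k = cos φ₀ / cos φ = 4.11  ⇒  cos φ = cos 52° / 4.11 = 0.1498.
φ = arccos(0.1498) ≈ 81.4°.

81.4°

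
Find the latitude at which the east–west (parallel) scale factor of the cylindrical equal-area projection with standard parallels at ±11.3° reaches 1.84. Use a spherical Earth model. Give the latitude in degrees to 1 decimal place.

Cylindrical equal-area (φ₀ = 11.3°): h = cos φ / cos 11.3° along meridians, k = cos 11.3° / cos φ along parallels; h·k = 1.
k = cos φ₀ / cos φ = 1.84  ⇒  cos φ = cos 11.3° / 1.84 = 0.5329.
φ = arccos(0.5329) ≈ 57.8°.

57.8°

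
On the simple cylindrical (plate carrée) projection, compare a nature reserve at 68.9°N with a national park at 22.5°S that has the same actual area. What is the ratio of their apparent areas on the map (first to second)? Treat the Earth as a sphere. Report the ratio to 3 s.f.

2.57

Plate carrée maps x = Rλ, y = Rφ. The meridian scale is h = 1 and the parallel scale is k = 1/cos φ = sec φ.
Areal scale at 68.9°: h·k = 1.000 × 2.778 = 2.778.
Areal scale at 22.5°: h·k = 1.000 × 1.082 = 1.082.
Ratio = 2.778/1.082 ≈ 2.57.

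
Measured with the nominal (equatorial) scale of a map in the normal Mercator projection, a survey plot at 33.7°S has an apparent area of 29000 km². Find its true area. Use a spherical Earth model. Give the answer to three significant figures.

20100 km²

The Mercator projection is conformal; its linear scale factor is the same in every direction and equals sec φ = 1/cos φ.
Areal scale = k² = sec²φ = 1/cos²(33.7°) = 1/0.8320² = 1.445.
True area = apparent / (areal scale) = 29000 / 1.445 ≈ 20100 km².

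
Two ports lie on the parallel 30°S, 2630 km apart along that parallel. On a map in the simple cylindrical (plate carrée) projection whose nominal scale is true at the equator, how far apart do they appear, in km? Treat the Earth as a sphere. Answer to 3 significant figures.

In the plate carrée (x = Rλ, y = Rφ), meridians are true-scale (h = 1) and parallels are stretched by k = sec φ.
Along the parallel, k = sec 30° = 1/0.8660 = 1.155.
Map distance = 2630 × 1.155 ≈ 3040 km.

3040 km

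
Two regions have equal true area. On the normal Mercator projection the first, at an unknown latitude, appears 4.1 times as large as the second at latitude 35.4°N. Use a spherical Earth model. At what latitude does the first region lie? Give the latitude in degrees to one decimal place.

66.3°

Mercator areal scale is sec²φ, so apparent-area ratio = sec²φ₁ / sec²φ₂ = cos²φ₂ / cos²φ₁.
cos²φ₂ / cos²φ₁ = 4.1  ⇒  cos φ₁ = cos 35.4° / √4.1 = 0.8151/2.025 = 0.4026.
φ₁ = arccos(0.4026) ≈ 66.3°.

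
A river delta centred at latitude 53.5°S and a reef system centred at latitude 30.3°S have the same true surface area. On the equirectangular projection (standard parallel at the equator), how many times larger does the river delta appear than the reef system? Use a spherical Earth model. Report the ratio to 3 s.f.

1.45

In the plate carrée (x = Rλ, y = Rφ), meridians are true-scale (h = 1) and parallels are stretched by k = sec φ.
Areal scale at 53.5°: h·k = 1.000 × 1.681 = 1.681.
Areal scale at 30.3°: h·k = 1.000 × 1.158 = 1.158.
Ratio = 1.681/1.158 ≈ 1.45.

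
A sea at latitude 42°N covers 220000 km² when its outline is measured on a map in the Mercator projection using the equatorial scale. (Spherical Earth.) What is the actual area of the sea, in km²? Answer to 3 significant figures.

The Mercator projection is conformal; its linear scale factor is the same in every direction and equals sec φ = 1/cos φ.
Areal scale = k² = sec²φ = 1/cos²(42°) = 1/0.7431² = 1.811.
True area = apparent / (areal scale) = 220000 / 1.811 ≈ 121000 km².

121000 km²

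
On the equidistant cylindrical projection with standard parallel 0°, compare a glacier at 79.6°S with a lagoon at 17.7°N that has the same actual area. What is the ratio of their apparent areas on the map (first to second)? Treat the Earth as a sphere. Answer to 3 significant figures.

In the plate carrée (x = Rλ, y = Rφ), meridians are true-scale (h = 1) and parallels are stretched by k = sec φ.
Areal scale at 79.6°: h·k = 1.000 × 5.540 = 5.540.
Areal scale at 17.7°: h·k = 1.000 × 1.050 = 1.050.
Ratio = 5.540/1.050 ≈ 5.28.

5.28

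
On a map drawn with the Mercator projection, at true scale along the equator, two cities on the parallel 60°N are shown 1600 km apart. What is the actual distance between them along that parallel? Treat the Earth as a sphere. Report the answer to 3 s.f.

800 km

The Mercator projection is conformal; its linear scale factor is the same in every direction and equals sec φ = 1/cos φ.
Along the parallel at 60°, map distances are exaggerated by k = sec 60° = 2.000.
True distance = 1600 / 2.000 = 1600 × cos 60° ≈ 800 km.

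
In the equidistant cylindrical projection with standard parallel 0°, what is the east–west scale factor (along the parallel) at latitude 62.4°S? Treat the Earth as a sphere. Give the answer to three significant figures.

2.16

Plate carrée maps x = Rλ, y = Rφ. The meridian scale is h = 1 and the parallel scale is k = 1/cos φ = sec φ.
k = 1/cos 62.4° = 1/0.4633 = 2.158.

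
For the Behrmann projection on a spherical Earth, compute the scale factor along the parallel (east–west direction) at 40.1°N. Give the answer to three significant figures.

1.13

The Behrmann projection is cylindrical equal-area with φ₀ = 30°. Cylindrical equal-area (φ₀ = 30°): h = cos φ / cos 30° along meridians, k = cos 30° / cos φ along parallels; h·k = 1.
k = cos 30° / cos 40.1° = 0.8660/0.7649 = 1.132.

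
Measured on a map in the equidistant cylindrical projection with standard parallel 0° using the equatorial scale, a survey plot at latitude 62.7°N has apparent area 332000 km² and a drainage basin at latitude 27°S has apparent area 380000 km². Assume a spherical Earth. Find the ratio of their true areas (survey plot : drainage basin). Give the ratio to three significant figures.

Plate carrée has h = 1 and k = sec φ, giving areal scale sec φ; true area = (apparent area) · cos φ.
True area of survey plot: 332000 × cos(62.7°) = 332000 × 0.4586 = 152300 km².
True area of drainage basin: 380000 × cos(27°) = 380000 × 0.8910 = 338600 km².
Ratio = 152300 / 338600 ≈ 0.450.

0.450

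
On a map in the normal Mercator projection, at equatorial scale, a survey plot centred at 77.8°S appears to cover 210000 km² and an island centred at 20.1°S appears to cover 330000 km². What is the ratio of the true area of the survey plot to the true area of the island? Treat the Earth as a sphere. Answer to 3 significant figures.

0.0322

Mercator's areal exaggeration is sec²φ; hence true area = (apparent area) · cos²φ.
True area of survey plot: 210000 × cos²(77.8°) = 210000 × 0.04466 = 9378 km².
True area of island: 330000 × cos²(20.1°) = 330000 × 0.8819 = 291000 km².
Ratio = 9378 / 291000 ≈ 0.0322.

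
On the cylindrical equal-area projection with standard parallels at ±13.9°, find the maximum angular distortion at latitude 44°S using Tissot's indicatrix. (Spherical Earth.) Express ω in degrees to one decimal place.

A cylindrical equal-area projection with standard parallel φ₀ has meridian scale h = cos φ / cos φ₀ and parallel scale k = cos φ₀ / cos φ (so areas are preserved, h·k = 1).
At 44°: h = 0.7410, k = 1.349; principal scales a = 1.349, b = 0.7410.
sin(ω/2) = (a − b)/(a + b) = 0.6084/2.090 = 0.2910, so ω = 2 arcsin(0.2910) ≈ 33.8°.

33.8°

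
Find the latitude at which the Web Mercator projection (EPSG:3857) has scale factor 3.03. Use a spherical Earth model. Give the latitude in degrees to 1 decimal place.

Mercator scale is k = sec φ = 1/cos φ.
1/cos φ = 3.03  ⇒  cos φ = 0.3300  ⇒  φ = arccos(0.3300) ≈ 70.7°.

70.7°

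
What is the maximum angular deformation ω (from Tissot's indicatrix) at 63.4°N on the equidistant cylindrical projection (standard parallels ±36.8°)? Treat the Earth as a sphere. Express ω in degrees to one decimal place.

With standard parallel φ₀ = 36.8°, the equirectangular projection gives x = Rλ cos φ₀, y = Rφ, so h = 1 and k = cos 36.8° / cos φ.
At 63.4°: h = 1.000, k = 1.788; principal scales a = 1.788, b = 1.000.
sin(ω/2) = (a − b)/(a + b) = 0.7883/2.788 = 0.2827, so ω = 2 arcsin(0.2827) ≈ 32.8°.

32.8°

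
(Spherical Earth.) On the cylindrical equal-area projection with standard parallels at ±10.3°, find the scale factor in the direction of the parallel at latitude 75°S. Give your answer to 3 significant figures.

3.80

A cylindrical equal-area projection with standard parallel φ₀ has meridian scale h = cos φ / cos φ₀ and parallel scale k = cos φ₀ / cos φ (so areas are preserved, h·k = 1).
k = cos 10.3° / cos 75° = 0.9839/0.2588 = 3.801.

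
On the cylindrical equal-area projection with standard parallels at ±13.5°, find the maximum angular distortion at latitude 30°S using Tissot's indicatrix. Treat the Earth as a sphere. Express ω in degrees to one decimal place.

Cylindrical equal-area (φ₀ = 13.5°): h = cos φ / cos 13.5° along meridians, k = cos 13.5° / cos φ along parallels; h·k = 1.
At 30°: h = 0.8906, k = 1.123; principal scales a = 1.123, b = 0.8906.
sin(ω/2) = (a − b)/(a + b) = 0.2322/2.013 = 0.1153, so ω = 2 arcsin(0.1153) ≈ 13.2°.

13.2°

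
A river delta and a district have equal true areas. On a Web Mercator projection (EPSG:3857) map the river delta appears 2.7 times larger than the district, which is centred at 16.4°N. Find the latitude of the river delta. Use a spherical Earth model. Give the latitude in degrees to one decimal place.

On Mercator, (apparent₁)/(apparent₂) = sec²φ₁ / sec²φ₂ when true areas are equal.
cos²φ₂ / cos²φ₁ = 2.7  ⇒  cos φ₁ = cos 16.4° / √2.7 = 0.9593/1.643 = 0.5838.
φ₁ = arccos(0.5838) ≈ 54.3°.

54.3°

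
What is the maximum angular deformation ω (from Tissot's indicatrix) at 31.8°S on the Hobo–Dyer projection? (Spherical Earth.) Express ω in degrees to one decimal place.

7.9°

The Hobo–Dyer projection is cylindrical equal-area with φ₀ = 37.5°. Cylindrical equal-area (φ₀ = 37.5°): h = cos φ / cos 37.5° along meridians, k = cos 37.5° / cos φ along parallels; h·k = 1.
At 31.8°: h = 1.071, k = 0.9335; principal scales a = 1.071, b = 0.9335.
sin(ω/2) = (a − b)/(a + b) = 0.1378/2.005 = 0.06873, so ω = 2 arcsin(0.06873) ≈ 7.9°.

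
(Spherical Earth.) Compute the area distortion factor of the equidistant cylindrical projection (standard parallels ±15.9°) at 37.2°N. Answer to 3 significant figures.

1.21

With standard parallel φ₀ = 15.9°, the equirectangular projection gives x = Rλ cos φ₀, y = Rφ, so h = 1 and k = cos 15.9° / cos φ.
Areal scale = h·k = 1 × cos φ₀ / cos φ; at 37.2°, h = 1.000, k = 1.207, so h·k = 1.207.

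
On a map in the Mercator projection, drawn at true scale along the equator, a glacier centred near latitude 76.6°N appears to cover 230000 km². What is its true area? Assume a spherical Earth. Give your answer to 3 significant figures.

Mercator is conformal, so the point scale is isotropic: h = k = sec φ = 1/cos φ.
Areal scale = k² = sec²φ = 1/cos²(76.6°) = 1/0.2317² = 18.62.
True area = apparent / (areal scale) = 230000 / 18.62 ≈ 12400 km².

12400 km²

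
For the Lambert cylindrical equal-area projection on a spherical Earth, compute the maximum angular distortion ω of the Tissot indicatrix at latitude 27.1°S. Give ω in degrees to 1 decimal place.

13.3°

The Lambert cylindrical equal-area projection is the cylindrical equal-area projection with its standard parallel at the equator (φ₀ = 0). A cylindrical equal-area projection with standard parallel φ₀ has meridian scale h = cos φ / cos φ₀ and parallel scale k = cos φ₀ / cos φ (so areas are preserved, h·k = 1).
At 27.1°: h = 0.8902, k = 1.123; principal scales a = 1.123, b = 0.8902.
sin(ω/2) = (a − b)/(a + b) = 0.2331/2.014 = 0.1158, so ω = 2 arcsin(0.1158) ≈ 13.3°.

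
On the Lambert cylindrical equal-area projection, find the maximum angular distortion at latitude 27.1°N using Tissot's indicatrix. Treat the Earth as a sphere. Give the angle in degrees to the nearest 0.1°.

The Lambert cylindrical equal-area projection is the cylindrical equal-area projection with its standard parallel at the equator (φ₀ = 0). A cylindrical equal-area projection with standard parallel φ₀ has meridian scale h = cos φ / cos φ₀ and parallel scale k = cos φ₀ / cos φ (so areas are preserved, h·k = 1).
At 27.1°: h = 0.8902, k = 1.123; principal scales a = 1.123, b = 0.8902.
sin(ω/2) = (a − b)/(a + b) = 0.2331/2.014 = 0.1158, so ω = 2 arcsin(0.1158) ≈ 13.3°.

13.3°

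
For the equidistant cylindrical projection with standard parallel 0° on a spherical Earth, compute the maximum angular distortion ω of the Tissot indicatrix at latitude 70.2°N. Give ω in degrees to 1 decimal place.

In the plate carrée (x = Rλ, y = Rφ), meridians are true-scale (h = 1) and parallels are stretched by k = sec φ.
At 70.2°: h = 1.000, k = 2.952; principal scales a = 2.952, b = 1.000.
sin(ω/2) = (a − b)/(a + b) = 1.952/3.952 = 0.4939, so ω = 2 arcsin(0.4939) ≈ 59.2°.

59.2°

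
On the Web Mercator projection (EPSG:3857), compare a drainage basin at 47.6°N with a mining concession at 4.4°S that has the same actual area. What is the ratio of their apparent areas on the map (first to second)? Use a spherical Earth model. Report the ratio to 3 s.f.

Mercator is conformal with k = sec φ, so areal scale = k² = sec²φ.
At 47.6°: sec²(47.6°) = 1/0.6743² = 2.199.
At 4.4°: sec²(4.4°) = 1/0.9971² = 1.006.
Ratio = 2.199/1.006 = cos²(4.4°)/cos²(47.6°) ≈ 2.19.

2.19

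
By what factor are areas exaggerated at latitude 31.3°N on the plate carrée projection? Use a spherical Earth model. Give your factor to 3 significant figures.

For the equirectangular projection with φ₀ = 0 (plate carrée), h = 1 along meridians and k = sec φ along parallels.
Areal scale = h·k = 1 × sec φ; at 31.3°, h = 1.000, k = 1.170, so h·k = 1.170.

1.17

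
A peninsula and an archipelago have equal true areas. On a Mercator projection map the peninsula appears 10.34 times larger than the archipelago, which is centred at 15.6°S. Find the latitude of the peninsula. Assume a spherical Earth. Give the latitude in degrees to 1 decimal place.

Mercator areal scale is sec²φ, so apparent-area ratio = sec²φ₁ / sec²φ₂ = cos²φ₂ / cos²φ₁.
cos²φ₂ / cos²φ₁ = 10.34  ⇒  cos φ₁ = cos 15.6° / √10.34 = 0.9632/3.216 = 0.2995.
φ₁ = arccos(0.2995) ≈ 72.6°.

72.6°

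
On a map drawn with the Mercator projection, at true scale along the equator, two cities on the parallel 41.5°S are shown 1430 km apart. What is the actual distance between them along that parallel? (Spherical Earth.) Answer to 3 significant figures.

1070 km

Mercator is conformal, so the point scale is isotropic: h = k = sec φ = 1/cos φ.
Along the parallel at 41.5°, map distances are exaggerated by k = sec 41.5° = 1.335.
True distance = 1430 / 1.335 = 1430 × cos 41.5° ≈ 1070 km.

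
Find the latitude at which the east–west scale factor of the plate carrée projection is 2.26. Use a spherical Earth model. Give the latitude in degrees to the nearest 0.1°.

Plate carrée: h = 1, k = sec φ along parallels.
sec φ = 2.26  ⇒  cos φ = 0.4425  ⇒  φ ≈ 63.7°.

63.7°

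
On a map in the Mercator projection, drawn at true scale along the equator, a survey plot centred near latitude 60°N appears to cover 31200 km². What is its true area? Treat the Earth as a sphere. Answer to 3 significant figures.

For Mercator, h = k = sec φ (a conformal cylindrical projection has a single point scale, 1/cos φ).
Areal scale = k² = sec²φ = 1/cos²(60°) = 1/0.5000² = 4.000.
True area = apparent / (areal scale) = 31200 / 4.000 ≈ 7800 km².

7800 km²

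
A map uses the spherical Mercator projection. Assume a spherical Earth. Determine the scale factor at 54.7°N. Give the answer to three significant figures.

1.73

For Mercator, h = k = sec φ (a conformal cylindrical projection has a single point scale, 1/cos φ).
k = 1/cos 54.7° = 1/0.5779 = 1.731.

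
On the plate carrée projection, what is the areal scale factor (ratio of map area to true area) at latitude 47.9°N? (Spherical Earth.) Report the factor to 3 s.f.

1.49

In the plate carrée (x = Rλ, y = Rφ), meridians are true-scale (h = 1) and parallels are stretched by k = sec φ.
Areal scale = h·k = 1 × sec φ; at 47.9°, h = 1.000, k = 1.492, so h·k = 1.492.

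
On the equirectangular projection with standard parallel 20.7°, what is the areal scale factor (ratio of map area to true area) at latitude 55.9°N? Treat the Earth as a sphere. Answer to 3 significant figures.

In the equirectangular projection with standard parallel φ₀ = 20.7° (x = Rλ cos φ₀, y = Rφ), meridians are true-scale (h = 1) and the parallel scale is k = cos φ₀ / cos φ.
Areal scale = h·k = 1 × cos φ₀ / cos φ; at 55.9°, h = 1.000, k = 1.669, so h·k = 1.669.

1.67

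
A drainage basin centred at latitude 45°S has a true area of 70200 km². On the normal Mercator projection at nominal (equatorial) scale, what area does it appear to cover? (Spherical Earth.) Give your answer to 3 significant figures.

The Mercator projection is conformal; its linear scale factor is the same in every direction and equals sec φ = 1/cos φ.
Areal scale = k² = sec²φ = 1/cos²(45°) = 1/0.7071² = 2.000.
Apparent area = 70200 × 2.000 ≈ 140000 km².

140000 km²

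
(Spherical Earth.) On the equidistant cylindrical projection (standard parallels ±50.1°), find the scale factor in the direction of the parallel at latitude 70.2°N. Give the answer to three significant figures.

The equidistant cylindrical projection with φ₀ = 50.1° has h = 1 (meridians true) and k = cos φ₀ / cos φ along parallels.
k = cos 50.1° / cos 70.2° = 0.6414/0.3387 = 1.894.

1.89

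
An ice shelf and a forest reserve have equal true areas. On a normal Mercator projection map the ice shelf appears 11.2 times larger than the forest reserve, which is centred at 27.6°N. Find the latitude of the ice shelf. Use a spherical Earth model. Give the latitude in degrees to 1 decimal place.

For equal true areas on Mercator, apparent areas scale as sec²φ, so the ratio is cos²φ₂ / cos²φ₁.
cos²φ₂ / cos²φ₁ = 11.2  ⇒  cos φ₁ = cos 27.6° / √11.2 = 0.8862/3.347 = 0.2648.
φ₁ = arccos(0.2648) ≈ 74.6°.

74.6°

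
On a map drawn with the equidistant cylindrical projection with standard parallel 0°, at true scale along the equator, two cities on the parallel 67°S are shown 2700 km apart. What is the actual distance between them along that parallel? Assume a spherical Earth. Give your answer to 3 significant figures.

For the equirectangular projection with φ₀ = 0 (plate carrée), h = 1 along meridians and k = sec φ along parallels.
Along the parallel at 67°, map distances are exaggerated by k = sec 67° = 2.559.
True distance = 2700 / 2.559 = 2700 × cos 67° ≈ 1050 km.

1050 km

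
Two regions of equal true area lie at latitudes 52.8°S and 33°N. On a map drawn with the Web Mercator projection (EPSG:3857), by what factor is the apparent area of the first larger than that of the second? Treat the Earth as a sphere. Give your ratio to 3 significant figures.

Mercator areal scale is sec²φ.
At 52.8°: sec²(52.8°) = 1/0.6046² = 2.736.
At 33°: sec²(33°) = 1/0.8387² = 1.422.
Ratio = 2.736/1.422 = cos²(33°)/cos²(52.8°) ≈ 1.92.

1.92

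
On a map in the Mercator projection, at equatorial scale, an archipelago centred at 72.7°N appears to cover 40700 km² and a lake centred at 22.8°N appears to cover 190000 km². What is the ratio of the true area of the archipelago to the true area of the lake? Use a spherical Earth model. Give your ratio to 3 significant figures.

0.0223

Since Mercator area scale is 1/cos²φ, the true area equals the apparent area multiplied by cos²φ.
True area of archipelago: 40700 × cos²(72.7°) = 40700 × 0.08843 = 3599 km².
True area of lake: 190000 × cos²(22.8°) = 190000 × 0.8498 = 161500 km².
Ratio = 3599 / 161500 ≈ 0.0223.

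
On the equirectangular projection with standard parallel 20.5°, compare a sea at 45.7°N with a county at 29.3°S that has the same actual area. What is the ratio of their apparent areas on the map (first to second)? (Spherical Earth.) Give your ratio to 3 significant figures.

1.25

In the equirectangular projection with standard parallel φ₀ = 20.5° (x = Rλ cos φ₀, y = Rφ), meridians are true-scale (h = 1) and the parallel scale is k = cos φ₀ / cos φ.
Areal scale at 45.7°: h·k = 1.000 × 1.341 = 1.341.
Areal scale at 29.3°: h·k = 1.000 × 1.074 = 1.074.
Ratio = 1.341/1.074 ≈ 1.25.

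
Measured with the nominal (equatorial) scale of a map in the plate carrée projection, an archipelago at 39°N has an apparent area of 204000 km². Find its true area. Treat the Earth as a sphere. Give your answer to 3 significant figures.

For the equirectangular projection with φ₀ = 0 (plate carrée), h = 1 along meridians and k = sec φ along parallels.
Areal scale = h·k = 1 × sec φ; at 39°, h = 1.000, k = 1.287, so h·k = 1.287.
True area = apparent / (areal scale) = 204000 / 1.287 ≈ 159000 km².

159000 km²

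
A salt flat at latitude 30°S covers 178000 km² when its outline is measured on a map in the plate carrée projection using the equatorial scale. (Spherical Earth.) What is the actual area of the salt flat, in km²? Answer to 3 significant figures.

154000 km²

In the plate carrée (x = Rλ, y = Rφ), meridians are true-scale (h = 1) and parallels are stretched by k = sec φ.
Areal scale = h·k = 1 × sec φ; at 30°, h = 1.000, k = 1.155, so h·k = 1.155.
True area = apparent / (areal scale) = 178000 / 1.155 ≈ 154000 km².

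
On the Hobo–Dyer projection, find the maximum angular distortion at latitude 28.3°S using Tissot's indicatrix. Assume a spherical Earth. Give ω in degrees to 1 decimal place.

Hobo–Dyer is a cylindrical equal-area projection with standard parallels at ±37.5°. Cylindrical equal-area (φ₀ = 37.5°): h = cos φ / cos 37.5° along meridians, k = cos 37.5° / cos φ along parallels; h·k = 1.
At 28.3°: h = 1.110, k = 0.9010; principal scales a = 1.110, b = 0.9010.
sin(ω/2) = (a − b)/(a + b) = 0.2088/2.011 = 0.1038, so ω = 2 arcsin(0.1038) ≈ 11.9°.

11.9°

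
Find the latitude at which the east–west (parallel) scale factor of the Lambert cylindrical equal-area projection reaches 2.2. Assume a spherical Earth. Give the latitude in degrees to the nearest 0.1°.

63.0°

The Lambert cylindrical equal-area projection is the cylindrical equal-area projection with its standard parallel at the equator (φ₀ = 0). For cylindrical equal-area with standard parallel φ₀, h = cos φ / cos φ₀ and k = cos φ₀ / cos φ, so h·k = 1.
k = cos φ₀ / cos φ = 2.2  ⇒  cos φ = cos 0° / 2.2 = 0.4545.
φ = arccos(0.4545) ≈ 63.0°.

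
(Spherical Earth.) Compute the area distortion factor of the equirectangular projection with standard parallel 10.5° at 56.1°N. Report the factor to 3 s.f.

1.76

In the equirectangular projection with standard parallel φ₀ = 10.5° (x = Rλ cos φ₀, y = Rφ), meridians are true-scale (h = 1) and the parallel scale is k = cos φ₀ / cos φ.
Areal scale = h·k = 1 × cos φ₀ / cos φ; at 56.1°, h = 1.000, k = 1.763, so h·k = 1.763.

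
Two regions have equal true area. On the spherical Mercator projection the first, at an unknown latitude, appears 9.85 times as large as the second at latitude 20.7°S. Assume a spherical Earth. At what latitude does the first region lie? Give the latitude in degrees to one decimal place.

72.7°

For equal true areas on Mercator, apparent areas scale as sec²φ, so the ratio is cos²φ₂ / cos²φ₁.
cos²φ₂ / cos²φ₁ = 9.85  ⇒  cos φ₁ = cos 20.7° / √9.85 = 0.9354/3.138 = 0.2981.
φ₁ = arccos(0.2981) ≈ 72.7°.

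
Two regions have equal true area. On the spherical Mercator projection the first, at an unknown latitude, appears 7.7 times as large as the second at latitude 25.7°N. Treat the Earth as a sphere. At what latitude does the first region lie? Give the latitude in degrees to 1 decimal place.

On Mercator, (apparent₁)/(apparent₂) = sec²φ₁ / sec²φ₂ when true areas are equal.
cos²φ₂ / cos²φ₁ = 7.7  ⇒  cos φ₁ = cos 25.7° / √7.7 = 0.9011/2.775 = 0.3247.
φ₁ = arccos(0.3247) ≈ 71.1°.

71.1°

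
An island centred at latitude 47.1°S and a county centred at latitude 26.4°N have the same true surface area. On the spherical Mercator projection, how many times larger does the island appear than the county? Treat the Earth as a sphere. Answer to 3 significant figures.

Mercator areal scale is sec²φ.
At 47.1°: sec²(47.1°) = 1/0.6807² = 2.158.
At 26.4°: sec²(26.4°) = 1/0.8957² = 1.246.
Ratio = 2.158/1.246 = cos²(26.4°)/cos²(47.1°) ≈ 1.73.

1.73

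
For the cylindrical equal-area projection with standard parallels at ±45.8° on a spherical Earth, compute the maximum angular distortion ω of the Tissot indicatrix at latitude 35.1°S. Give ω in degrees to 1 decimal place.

A cylindrical equal-area projection with standard parallel φ₀ has meridian scale h = cos φ / cos φ₀ and parallel scale k = cos φ₀ / cos φ (so areas are preserved, h·k = 1).
At 35.1°: h = 1.174, k = 0.8521; principal scales a = 1.174, b = 0.8521.
sin(ω/2) = (a − b)/(a + b) = 0.3214/2.026 = 0.1587, so ω = 2 arcsin(0.1587) ≈ 18.3°.

18.3°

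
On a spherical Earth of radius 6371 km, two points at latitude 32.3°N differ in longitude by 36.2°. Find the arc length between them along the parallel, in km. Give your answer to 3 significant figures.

Arc length along a parallel = R cos φ · Δλ (with Δλ in radians).
= 6371 × cos 32.3° × (36.2° × π/180) = 6371 × 0.8453 × 0.6318 ≈ 3400 km.

3400 km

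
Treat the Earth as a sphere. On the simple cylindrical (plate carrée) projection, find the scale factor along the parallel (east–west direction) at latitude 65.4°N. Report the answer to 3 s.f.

For the equirectangular projection with φ₀ = 0 (plate carrée), h = 1 along meridians and k = sec φ along parallels.
k = 1/cos 65.4° = 1/0.4163 = 2.402.

2.40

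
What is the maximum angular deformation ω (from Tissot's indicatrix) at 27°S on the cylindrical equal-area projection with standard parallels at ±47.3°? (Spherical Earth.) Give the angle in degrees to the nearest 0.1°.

A cylindrical equal-area projection with standard parallel φ₀ has meridian scale h = cos φ / cos φ₀ and parallel scale k = cos φ₀ / cos φ (so areas are preserved, h·k = 1).
At 27°: h = 1.314, k = 0.7611; principal scales a = 1.314, b = 0.7611.
sin(ω/2) = (a − b)/(a + b) = 0.5527/2.075 = 0.2664, so ω = 2 arcsin(0.2664) ≈ 30.9°.

30.9°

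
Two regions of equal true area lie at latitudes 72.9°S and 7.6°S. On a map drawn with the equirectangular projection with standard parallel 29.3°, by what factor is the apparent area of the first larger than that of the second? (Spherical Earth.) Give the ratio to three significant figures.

3.37

With standard parallel φ₀ = 29.3°, the equirectangular projection gives x = Rλ cos φ₀, y = Rφ, so h = 1 and k = cos 29.3° / cos φ.
Areal scale at 72.9°: h·k = 1.000 × 2.966 = 2.966.
Areal scale at 7.6°: h·k = 1.000 × 0.8798 = 0.8798.
Ratio = 2.966/0.8798 ≈ 3.37.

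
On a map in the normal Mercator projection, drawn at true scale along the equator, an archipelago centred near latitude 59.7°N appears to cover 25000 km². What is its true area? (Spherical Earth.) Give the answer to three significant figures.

6360 km²

The Mercator projection is conformal; its linear scale factor is the same in every direction and equals sec φ = 1/cos φ.
Areal scale = k² = sec²φ = 1/cos²(59.7°) = 1/0.5045² = 3.929.
True area = apparent / (areal scale) = 25000 / 3.929 ≈ 6360 km².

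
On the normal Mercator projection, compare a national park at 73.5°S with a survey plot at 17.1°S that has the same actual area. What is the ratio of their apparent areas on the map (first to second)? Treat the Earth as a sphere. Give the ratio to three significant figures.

Mercator areal scale is sec²φ.
At 73.5°: sec²(73.5°) = 1/0.2840² = 12.40.
At 17.1°: sec²(17.1°) = 1/0.9558² = 1.095.
Ratio = 12.40/1.095 = cos²(17.1°)/cos²(73.5°) ≈ 11.3.

11.3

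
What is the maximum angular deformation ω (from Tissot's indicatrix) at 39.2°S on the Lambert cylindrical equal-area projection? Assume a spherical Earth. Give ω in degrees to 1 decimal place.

28.9°

The Lambert cylindrical equal-area projection is the cylindrical equal-area projection with its standard parallel at the equator (φ₀ = 0). A cylindrical equal-area projection with standard parallel φ₀ has meridian scale h = cos φ / cos φ₀ and parallel scale k = cos φ₀ / cos φ (so areas are preserved, h·k = 1).
At 39.2°: h = 0.7749, k = 1.290; principal scales a = 1.290, b = 0.7749.
sin(ω/2) = (a − b)/(a + b) = 0.5155/2.065 = 0.2496, so ω = 2 arcsin(0.2496) ≈ 28.9°.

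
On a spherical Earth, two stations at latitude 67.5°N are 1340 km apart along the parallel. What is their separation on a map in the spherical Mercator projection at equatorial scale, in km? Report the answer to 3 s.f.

3500 km

The Mercator projection is conformal; its linear scale factor is the same in every direction and equals sec φ = 1/cos φ.
Along the parallel, k = sec 67.5° = 1/0.3827 = 2.613.
Map distance = 1340 × 2.613 ≈ 3500 km.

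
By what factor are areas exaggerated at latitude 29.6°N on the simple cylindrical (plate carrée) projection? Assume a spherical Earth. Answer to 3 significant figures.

1.15

Plate carrée maps x = Rλ, y = Rφ. The meridian scale is h = 1 and the parallel scale is k = 1/cos φ = sec φ.
Areal scale = h·k = 1 × sec φ; at 29.6°, h = 1.000, k = 1.150, so h·k = 1.150.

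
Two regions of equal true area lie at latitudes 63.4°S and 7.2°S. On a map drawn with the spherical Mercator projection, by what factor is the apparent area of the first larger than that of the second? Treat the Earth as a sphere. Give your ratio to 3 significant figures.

4.91

Mercator areal scale is sec²φ.
At 63.4°: sec²(63.4°) = 1/0.4478² = 4.988.
At 7.2°: sec²(7.2°) = 1/0.9921² = 1.016.
Ratio = 4.988/1.016 = cos²(7.2°)/cos²(63.4°) ≈ 4.91.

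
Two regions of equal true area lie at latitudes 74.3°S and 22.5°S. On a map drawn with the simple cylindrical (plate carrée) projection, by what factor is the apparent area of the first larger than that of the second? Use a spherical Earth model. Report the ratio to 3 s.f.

In the plate carrée (x = Rλ, y = Rφ), meridians are true-scale (h = 1) and parallels are stretched by k = sec φ.
Areal scale at 74.3°: h·k = 1.000 × 3.695 = 3.695.
Areal scale at 22.5°: h·k = 1.000 × 1.082 = 1.082.
Ratio = 3.695/1.082 ≈ 3.41.

3.41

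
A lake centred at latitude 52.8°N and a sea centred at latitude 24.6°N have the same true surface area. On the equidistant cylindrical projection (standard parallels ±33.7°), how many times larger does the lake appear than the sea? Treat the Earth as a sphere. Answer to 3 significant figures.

In the equirectangular projection with standard parallel φ₀ = 33.7° (x = Rλ cos φ₀, y = Rφ), meridians are true-scale (h = 1) and the parallel scale is k = cos φ₀ / cos φ.
Areal scale at 52.8°: h·k = 1.000 × 1.376 = 1.376.
Areal scale at 24.6°: h·k = 1.000 × 0.9150 = 0.9150.
Ratio = 1.376/0.9150 ≈ 1.50.

1.50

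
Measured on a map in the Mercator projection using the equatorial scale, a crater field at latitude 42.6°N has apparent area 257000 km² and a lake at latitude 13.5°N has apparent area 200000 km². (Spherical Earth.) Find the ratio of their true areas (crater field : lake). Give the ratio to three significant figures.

0.736

On Mercator the areal scale is sec²φ, so true area = apparent × cos²φ.
True area of crater field: 257000 × cos²(42.6°) = 257000 × 0.5418 = 139300 km².
True area of lake: 200000 × cos²(13.5°) = 200000 × 0.9455 = 189100 km².
Ratio = 139300 / 189100 ≈ 0.736.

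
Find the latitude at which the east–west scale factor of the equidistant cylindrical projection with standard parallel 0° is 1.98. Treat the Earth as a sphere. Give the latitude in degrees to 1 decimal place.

59.7°

Plate carrée: h = 1, k = sec φ along parallels.
sec φ = 1.98  ⇒  cos φ = 0.5051  ⇒  φ ≈ 59.7°.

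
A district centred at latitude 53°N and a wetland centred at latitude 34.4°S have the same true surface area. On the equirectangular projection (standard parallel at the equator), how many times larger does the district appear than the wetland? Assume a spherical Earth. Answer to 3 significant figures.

1.37

In the plate carrée (x = Rλ, y = Rφ), meridians are true-scale (h = 1) and parallels are stretched by k = sec φ.
Areal scale at 53°: h·k = 1.000 × 1.662 = 1.662.
Areal scale at 34.4°: h·k = 1.000 × 1.212 = 1.212.
Ratio = 1.662/1.212 ≈ 1.37.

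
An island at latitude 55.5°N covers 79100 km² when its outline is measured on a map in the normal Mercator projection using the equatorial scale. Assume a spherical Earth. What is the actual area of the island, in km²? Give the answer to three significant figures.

Mercator is conformal, so the point scale is isotropic: h = k = sec φ = 1/cos φ.
Areal scale = k² = sec²φ = 1/cos²(55.5°) = 1/0.5664² = 3.117.
True area = apparent / (areal scale) = 79100 / 3.117 ≈ 25400 km².

25400 km²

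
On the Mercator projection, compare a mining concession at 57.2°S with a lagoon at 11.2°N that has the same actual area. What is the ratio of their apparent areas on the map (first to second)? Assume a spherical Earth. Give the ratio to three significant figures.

On Mercator, area is exaggerated by sec²φ = 1/cos²φ.
At 57.2°: sec²(57.2°) = 1/0.5417² = 3.408.
At 11.2°: sec²(11.2°) = 1/0.9810² = 1.039.
Ratio = 3.408/1.039 = cos²(11.2°)/cos²(57.2°) ≈ 3.28.

3.28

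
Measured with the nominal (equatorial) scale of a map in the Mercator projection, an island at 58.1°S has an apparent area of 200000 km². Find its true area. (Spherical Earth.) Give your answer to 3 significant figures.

Mercator is conformal, so the point scale is isotropic: h = k = sec φ = 1/cos φ.
Areal scale = k² = sec²φ = 1/cos²(58.1°) = 1/0.5284² = 3.581.
True area = apparent / (areal scale) = 200000 / 3.581 ≈ 55800 km².

55800 km²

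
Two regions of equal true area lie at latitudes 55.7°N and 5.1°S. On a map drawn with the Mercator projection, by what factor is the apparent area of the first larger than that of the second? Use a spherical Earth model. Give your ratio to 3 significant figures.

Mercator is conformal with k = sec φ, so areal scale = k² = sec²φ.
At 55.7°: sec²(55.7°) = 1/0.5635² = 3.149.
At 5.1°: sec²(5.1°) = 1/0.9960² = 1.008.
Ratio = 3.149/1.008 = cos²(5.1°)/cos²(55.7°) ≈ 3.12.

3.12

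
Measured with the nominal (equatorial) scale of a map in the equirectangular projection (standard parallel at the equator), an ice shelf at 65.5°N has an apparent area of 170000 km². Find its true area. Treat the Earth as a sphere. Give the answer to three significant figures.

70500 km²

In the plate carrée (x = Rλ, y = Rφ), meridians are true-scale (h = 1) and parallels are stretched by k = sec φ.
Areal scale = h·k = 1 × sec φ; at 65.5°, h = 1.000, k = 2.411, so h·k = 2.411.
True area = apparent / (areal scale) = 170000 / 2.411 ≈ 70500 km².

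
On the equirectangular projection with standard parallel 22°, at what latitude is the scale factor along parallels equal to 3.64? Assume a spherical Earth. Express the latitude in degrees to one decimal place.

75.2°

With standard parallel φ₀ = 22°, the equirectangular projection gives x = Rλ cos φ₀, y = Rφ, so h = 1 and k = cos 22° / cos φ.
k = cos φ₀ / cos φ = 3.64  ⇒  cos φ = cos 22° / 3.64 = 0.2547.
φ = arccos(0.2547) ≈ 75.2°.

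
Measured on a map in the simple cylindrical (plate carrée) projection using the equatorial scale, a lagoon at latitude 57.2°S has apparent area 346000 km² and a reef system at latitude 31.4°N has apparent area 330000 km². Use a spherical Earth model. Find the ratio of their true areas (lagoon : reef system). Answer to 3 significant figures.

0.665

On the plate carrée, areal scale = h·k = 1 × sec φ, so true area = apparent × cos φ.
True area of lagoon: 346000 × cos(57.2°) = 346000 × 0.5417 = 187400 km².
True area of reef system: 330000 × cos(31.4°) = 330000 × 0.8536 = 281700 km².
Ratio = 187400 / 281700 ≈ 0.665.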